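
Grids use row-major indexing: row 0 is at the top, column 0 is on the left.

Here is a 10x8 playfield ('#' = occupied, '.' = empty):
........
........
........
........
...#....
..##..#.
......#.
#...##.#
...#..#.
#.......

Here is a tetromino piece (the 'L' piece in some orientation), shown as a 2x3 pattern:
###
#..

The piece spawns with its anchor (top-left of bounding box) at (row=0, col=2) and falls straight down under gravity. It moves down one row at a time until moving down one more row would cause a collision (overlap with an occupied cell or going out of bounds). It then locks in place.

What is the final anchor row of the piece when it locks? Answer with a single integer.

Answer: 3

Derivation:
Spawn at (row=0, col=2). Try each row:
  row 0: fits
  row 1: fits
  row 2: fits
  row 3: fits
  row 4: blocked -> lock at row 3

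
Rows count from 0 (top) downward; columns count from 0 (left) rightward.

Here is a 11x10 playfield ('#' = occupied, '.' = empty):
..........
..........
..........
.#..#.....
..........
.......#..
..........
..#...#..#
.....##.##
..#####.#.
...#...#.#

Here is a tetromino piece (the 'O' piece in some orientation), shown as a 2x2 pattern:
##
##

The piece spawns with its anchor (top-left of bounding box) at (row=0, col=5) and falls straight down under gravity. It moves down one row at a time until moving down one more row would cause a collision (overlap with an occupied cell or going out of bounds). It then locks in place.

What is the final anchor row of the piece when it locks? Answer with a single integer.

Answer: 5

Derivation:
Spawn at (row=0, col=5). Try each row:
  row 0: fits
  row 1: fits
  row 2: fits
  row 3: fits
  row 4: fits
  row 5: fits
  row 6: blocked -> lock at row 5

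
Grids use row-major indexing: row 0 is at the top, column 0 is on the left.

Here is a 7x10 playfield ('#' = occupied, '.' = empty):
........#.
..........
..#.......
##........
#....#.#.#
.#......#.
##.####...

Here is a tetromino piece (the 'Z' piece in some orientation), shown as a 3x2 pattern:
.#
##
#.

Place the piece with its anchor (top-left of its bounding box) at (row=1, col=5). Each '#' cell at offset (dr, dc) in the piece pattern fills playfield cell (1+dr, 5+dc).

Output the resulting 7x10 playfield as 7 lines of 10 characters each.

Fill (1+0,5+1) = (1,6)
Fill (1+1,5+0) = (2,5)
Fill (1+1,5+1) = (2,6)
Fill (1+2,5+0) = (3,5)

Answer: ........#.
......#...
..#..##...
##...#....
#....#.#.#
.#......#.
##.####...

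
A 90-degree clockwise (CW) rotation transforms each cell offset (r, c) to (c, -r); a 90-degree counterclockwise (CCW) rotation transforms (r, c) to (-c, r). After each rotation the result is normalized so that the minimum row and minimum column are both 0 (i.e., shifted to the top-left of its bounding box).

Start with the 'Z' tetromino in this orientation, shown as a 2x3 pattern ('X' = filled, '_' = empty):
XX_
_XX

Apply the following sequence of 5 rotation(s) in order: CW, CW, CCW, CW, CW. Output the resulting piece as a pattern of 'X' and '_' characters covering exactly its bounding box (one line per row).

Start:
XX_
_XX
After rotation 1 (CW):
_X
XX
X_
After rotation 2 (CW):
XX_
_XX
After rotation 3 (CCW):
_X
XX
X_
After rotation 4 (CW):
XX_
_XX
After rotation 5 (CW):
_X
XX
X_

Answer: _X
XX
X_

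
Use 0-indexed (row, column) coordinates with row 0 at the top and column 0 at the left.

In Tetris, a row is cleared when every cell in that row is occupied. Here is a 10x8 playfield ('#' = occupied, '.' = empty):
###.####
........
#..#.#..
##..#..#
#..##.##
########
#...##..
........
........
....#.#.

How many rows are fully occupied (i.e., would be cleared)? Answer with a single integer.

Answer: 1

Derivation:
Check each row:
  row 0: 1 empty cell -> not full
  row 1: 8 empty cells -> not full
  row 2: 5 empty cells -> not full
  row 3: 4 empty cells -> not full
  row 4: 3 empty cells -> not full
  row 5: 0 empty cells -> FULL (clear)
  row 6: 5 empty cells -> not full
  row 7: 8 empty cells -> not full
  row 8: 8 empty cells -> not full
  row 9: 6 empty cells -> not full
Total rows cleared: 1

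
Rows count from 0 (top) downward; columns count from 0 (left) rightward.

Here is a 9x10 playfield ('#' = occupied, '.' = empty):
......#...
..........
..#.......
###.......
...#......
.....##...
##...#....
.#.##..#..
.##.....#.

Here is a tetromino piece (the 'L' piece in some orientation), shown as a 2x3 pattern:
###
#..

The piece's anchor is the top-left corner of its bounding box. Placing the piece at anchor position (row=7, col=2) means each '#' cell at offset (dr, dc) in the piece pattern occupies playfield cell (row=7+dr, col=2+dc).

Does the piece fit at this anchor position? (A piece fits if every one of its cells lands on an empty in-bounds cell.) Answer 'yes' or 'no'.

Answer: no

Derivation:
Check each piece cell at anchor (7, 2):
  offset (0,0) -> (7,2): empty -> OK
  offset (0,1) -> (7,3): occupied ('#') -> FAIL
  offset (0,2) -> (7,4): occupied ('#') -> FAIL
  offset (1,0) -> (8,2): occupied ('#') -> FAIL
All cells valid: no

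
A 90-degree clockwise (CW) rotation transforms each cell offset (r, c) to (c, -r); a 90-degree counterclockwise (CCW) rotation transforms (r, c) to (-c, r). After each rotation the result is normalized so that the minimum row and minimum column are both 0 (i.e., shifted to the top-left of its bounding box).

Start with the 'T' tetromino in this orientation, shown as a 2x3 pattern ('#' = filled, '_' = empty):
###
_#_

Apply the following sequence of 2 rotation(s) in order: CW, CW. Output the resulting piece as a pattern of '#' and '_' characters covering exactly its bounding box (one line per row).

Answer: _#_
###

Derivation:
Start:
###
_#_
After rotation 1 (CW):
_#
##
_#
After rotation 2 (CW):
_#_
###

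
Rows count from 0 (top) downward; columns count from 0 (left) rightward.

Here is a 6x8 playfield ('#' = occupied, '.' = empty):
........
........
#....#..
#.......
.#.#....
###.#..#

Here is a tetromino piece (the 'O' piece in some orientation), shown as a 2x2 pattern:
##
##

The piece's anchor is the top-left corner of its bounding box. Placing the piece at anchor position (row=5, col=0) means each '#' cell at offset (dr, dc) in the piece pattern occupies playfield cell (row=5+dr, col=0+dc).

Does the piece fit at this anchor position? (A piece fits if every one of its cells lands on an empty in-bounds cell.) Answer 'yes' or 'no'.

Check each piece cell at anchor (5, 0):
  offset (0,0) -> (5,0): occupied ('#') -> FAIL
  offset (0,1) -> (5,1): occupied ('#') -> FAIL
  offset (1,0) -> (6,0): out of bounds -> FAIL
  offset (1,1) -> (6,1): out of bounds -> FAIL
All cells valid: no

Answer: no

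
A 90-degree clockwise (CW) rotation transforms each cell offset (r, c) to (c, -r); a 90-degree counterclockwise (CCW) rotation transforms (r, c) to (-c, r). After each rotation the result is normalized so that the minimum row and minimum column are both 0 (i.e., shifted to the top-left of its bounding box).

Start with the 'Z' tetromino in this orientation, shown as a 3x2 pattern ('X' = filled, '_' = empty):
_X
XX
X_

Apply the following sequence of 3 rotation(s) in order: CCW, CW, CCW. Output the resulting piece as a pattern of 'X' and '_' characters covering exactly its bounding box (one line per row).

Answer: XX_
_XX

Derivation:
Start:
_X
XX
X_
After rotation 1 (CCW):
XX_
_XX
After rotation 2 (CW):
_X
XX
X_
After rotation 3 (CCW):
XX_
_XX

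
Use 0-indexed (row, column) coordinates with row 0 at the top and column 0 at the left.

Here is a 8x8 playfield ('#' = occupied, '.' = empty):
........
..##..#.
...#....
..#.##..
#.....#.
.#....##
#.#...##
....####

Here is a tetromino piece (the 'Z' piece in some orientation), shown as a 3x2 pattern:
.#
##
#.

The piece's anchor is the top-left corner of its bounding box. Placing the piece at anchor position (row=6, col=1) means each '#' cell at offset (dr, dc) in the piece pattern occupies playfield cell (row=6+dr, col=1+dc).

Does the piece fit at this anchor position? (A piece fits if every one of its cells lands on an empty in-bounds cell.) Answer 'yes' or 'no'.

Check each piece cell at anchor (6, 1):
  offset (0,1) -> (6,2): occupied ('#') -> FAIL
  offset (1,0) -> (7,1): empty -> OK
  offset (1,1) -> (7,2): empty -> OK
  offset (2,0) -> (8,1): out of bounds -> FAIL
All cells valid: no

Answer: no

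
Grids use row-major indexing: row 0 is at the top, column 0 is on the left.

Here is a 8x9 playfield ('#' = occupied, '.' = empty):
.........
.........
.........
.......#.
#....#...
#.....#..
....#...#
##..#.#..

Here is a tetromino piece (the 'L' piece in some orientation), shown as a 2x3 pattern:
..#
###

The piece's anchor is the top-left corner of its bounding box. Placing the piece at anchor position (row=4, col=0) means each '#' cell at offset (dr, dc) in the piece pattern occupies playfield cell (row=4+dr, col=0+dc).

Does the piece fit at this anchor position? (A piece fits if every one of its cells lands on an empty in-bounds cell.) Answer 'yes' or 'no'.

Answer: no

Derivation:
Check each piece cell at anchor (4, 0):
  offset (0,2) -> (4,2): empty -> OK
  offset (1,0) -> (5,0): occupied ('#') -> FAIL
  offset (1,1) -> (5,1): empty -> OK
  offset (1,2) -> (5,2): empty -> OK
All cells valid: no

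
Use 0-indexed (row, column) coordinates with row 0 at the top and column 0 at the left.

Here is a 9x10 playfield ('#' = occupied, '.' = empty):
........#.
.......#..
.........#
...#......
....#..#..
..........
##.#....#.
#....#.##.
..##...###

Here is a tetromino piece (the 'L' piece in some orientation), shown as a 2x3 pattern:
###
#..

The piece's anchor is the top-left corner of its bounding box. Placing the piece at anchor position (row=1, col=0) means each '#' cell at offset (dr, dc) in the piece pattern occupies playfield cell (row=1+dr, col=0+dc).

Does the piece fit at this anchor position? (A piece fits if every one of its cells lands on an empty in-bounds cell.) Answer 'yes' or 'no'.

Check each piece cell at anchor (1, 0):
  offset (0,0) -> (1,0): empty -> OK
  offset (0,1) -> (1,1): empty -> OK
  offset (0,2) -> (1,2): empty -> OK
  offset (1,0) -> (2,0): empty -> OK
All cells valid: yes

Answer: yes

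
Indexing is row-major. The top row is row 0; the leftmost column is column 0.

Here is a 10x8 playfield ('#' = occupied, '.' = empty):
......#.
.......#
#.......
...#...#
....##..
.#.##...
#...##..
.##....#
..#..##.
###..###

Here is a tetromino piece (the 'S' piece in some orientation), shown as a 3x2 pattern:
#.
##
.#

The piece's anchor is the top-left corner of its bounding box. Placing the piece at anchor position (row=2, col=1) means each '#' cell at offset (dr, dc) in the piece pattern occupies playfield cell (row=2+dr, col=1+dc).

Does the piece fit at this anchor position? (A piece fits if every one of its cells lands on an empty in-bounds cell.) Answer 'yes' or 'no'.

Answer: yes

Derivation:
Check each piece cell at anchor (2, 1):
  offset (0,0) -> (2,1): empty -> OK
  offset (1,0) -> (3,1): empty -> OK
  offset (1,1) -> (3,2): empty -> OK
  offset (2,1) -> (4,2): empty -> OK
All cells valid: yes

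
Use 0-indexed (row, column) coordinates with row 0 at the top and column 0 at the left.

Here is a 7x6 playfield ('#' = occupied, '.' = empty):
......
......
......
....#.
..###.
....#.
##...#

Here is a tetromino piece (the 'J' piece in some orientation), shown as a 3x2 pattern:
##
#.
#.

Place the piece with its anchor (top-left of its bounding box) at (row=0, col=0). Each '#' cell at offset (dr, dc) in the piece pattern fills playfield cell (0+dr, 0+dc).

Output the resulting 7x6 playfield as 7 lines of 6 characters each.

Answer: ##....
#.....
#.....
....#.
..###.
....#.
##...#

Derivation:
Fill (0+0,0+0) = (0,0)
Fill (0+0,0+1) = (0,1)
Fill (0+1,0+0) = (1,0)
Fill (0+2,0+0) = (2,0)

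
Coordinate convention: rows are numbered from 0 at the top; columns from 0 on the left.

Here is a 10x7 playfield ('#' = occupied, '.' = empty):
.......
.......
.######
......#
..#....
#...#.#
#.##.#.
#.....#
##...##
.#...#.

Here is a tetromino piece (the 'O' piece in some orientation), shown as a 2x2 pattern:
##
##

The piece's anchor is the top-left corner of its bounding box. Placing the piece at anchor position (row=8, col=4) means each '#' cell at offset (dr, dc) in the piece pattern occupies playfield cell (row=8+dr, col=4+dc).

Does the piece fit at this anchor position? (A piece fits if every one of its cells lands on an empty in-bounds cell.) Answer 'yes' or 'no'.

Answer: no

Derivation:
Check each piece cell at anchor (8, 4):
  offset (0,0) -> (8,4): empty -> OK
  offset (0,1) -> (8,5): occupied ('#') -> FAIL
  offset (1,0) -> (9,4): empty -> OK
  offset (1,1) -> (9,5): occupied ('#') -> FAIL
All cells valid: no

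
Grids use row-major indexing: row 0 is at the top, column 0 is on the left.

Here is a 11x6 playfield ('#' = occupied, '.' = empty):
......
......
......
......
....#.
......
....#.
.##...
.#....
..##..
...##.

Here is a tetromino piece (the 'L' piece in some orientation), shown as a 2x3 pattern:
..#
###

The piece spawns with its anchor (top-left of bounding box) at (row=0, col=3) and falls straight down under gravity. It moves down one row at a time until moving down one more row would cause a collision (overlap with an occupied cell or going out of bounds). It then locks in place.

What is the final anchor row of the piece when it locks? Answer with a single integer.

Answer: 2

Derivation:
Spawn at (row=0, col=3). Try each row:
  row 0: fits
  row 1: fits
  row 2: fits
  row 3: blocked -> lock at row 2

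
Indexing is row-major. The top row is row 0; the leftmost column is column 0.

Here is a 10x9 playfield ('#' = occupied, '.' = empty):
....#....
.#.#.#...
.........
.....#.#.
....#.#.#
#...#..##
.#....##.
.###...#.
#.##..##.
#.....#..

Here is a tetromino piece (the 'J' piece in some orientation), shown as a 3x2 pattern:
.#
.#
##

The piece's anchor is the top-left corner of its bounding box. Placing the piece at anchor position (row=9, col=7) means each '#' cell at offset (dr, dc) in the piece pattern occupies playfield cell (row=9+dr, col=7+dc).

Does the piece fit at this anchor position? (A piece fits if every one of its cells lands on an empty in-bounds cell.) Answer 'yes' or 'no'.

Answer: no

Derivation:
Check each piece cell at anchor (9, 7):
  offset (0,1) -> (9,8): empty -> OK
  offset (1,1) -> (10,8): out of bounds -> FAIL
  offset (2,0) -> (11,7): out of bounds -> FAIL
  offset (2,1) -> (11,8): out of bounds -> FAIL
All cells valid: no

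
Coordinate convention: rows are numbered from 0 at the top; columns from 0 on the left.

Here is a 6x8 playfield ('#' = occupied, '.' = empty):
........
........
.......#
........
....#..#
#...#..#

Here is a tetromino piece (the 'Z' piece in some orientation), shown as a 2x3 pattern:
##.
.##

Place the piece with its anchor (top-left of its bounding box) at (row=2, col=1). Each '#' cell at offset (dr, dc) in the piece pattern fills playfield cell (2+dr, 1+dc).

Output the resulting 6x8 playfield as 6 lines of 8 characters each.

Fill (2+0,1+0) = (2,1)
Fill (2+0,1+1) = (2,2)
Fill (2+1,1+1) = (3,2)
Fill (2+1,1+2) = (3,3)

Answer: ........
........
.##....#
..##....
....#..#
#...#..#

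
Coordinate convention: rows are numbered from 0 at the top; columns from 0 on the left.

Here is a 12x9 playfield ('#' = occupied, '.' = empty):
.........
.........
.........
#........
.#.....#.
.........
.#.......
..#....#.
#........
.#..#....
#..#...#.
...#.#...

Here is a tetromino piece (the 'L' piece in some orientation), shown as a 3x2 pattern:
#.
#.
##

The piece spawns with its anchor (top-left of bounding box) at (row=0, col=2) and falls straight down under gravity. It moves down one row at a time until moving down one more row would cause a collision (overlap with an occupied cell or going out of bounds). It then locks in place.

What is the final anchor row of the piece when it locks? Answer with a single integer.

Answer: 4

Derivation:
Spawn at (row=0, col=2). Try each row:
  row 0: fits
  row 1: fits
  row 2: fits
  row 3: fits
  row 4: fits
  row 5: blocked -> lock at row 4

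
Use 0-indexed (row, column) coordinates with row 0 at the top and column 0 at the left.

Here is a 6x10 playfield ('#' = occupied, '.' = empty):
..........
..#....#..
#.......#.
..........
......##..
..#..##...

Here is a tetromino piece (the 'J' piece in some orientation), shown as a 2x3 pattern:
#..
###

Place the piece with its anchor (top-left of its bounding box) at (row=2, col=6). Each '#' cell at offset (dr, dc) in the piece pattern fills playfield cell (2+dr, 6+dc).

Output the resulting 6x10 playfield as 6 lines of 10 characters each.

Answer: ..........
..#....#..
#.....#.#.
......###.
......##..
..#..##...

Derivation:
Fill (2+0,6+0) = (2,6)
Fill (2+1,6+0) = (3,6)
Fill (2+1,6+1) = (3,7)
Fill (2+1,6+2) = (3,8)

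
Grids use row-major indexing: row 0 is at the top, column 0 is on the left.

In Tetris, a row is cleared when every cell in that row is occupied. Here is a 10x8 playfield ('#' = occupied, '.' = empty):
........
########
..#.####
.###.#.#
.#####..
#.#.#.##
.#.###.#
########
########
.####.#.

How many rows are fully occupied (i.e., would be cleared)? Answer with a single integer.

Check each row:
  row 0: 8 empty cells -> not full
  row 1: 0 empty cells -> FULL (clear)
  row 2: 3 empty cells -> not full
  row 3: 3 empty cells -> not full
  row 4: 3 empty cells -> not full
  row 5: 3 empty cells -> not full
  row 6: 3 empty cells -> not full
  row 7: 0 empty cells -> FULL (clear)
  row 8: 0 empty cells -> FULL (clear)
  row 9: 3 empty cells -> not full
Total rows cleared: 3

Answer: 3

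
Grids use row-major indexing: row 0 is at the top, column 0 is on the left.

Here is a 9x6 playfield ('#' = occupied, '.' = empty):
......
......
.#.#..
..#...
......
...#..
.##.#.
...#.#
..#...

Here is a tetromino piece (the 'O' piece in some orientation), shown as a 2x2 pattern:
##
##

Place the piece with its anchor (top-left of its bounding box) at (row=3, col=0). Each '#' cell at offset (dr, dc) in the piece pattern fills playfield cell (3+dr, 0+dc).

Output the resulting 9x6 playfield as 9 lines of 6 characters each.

Fill (3+0,0+0) = (3,0)
Fill (3+0,0+1) = (3,1)
Fill (3+1,0+0) = (4,0)
Fill (3+1,0+1) = (4,1)

Answer: ......
......
.#.#..
###...
##....
...#..
.##.#.
...#.#
..#...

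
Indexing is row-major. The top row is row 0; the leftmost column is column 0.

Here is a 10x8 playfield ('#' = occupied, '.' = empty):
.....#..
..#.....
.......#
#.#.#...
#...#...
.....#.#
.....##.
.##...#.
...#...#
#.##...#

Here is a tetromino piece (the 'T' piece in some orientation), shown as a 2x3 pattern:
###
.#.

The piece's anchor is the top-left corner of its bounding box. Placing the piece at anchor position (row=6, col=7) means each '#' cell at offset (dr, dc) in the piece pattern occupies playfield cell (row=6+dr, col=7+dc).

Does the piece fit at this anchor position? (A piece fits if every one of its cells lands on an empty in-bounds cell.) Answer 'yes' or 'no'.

Check each piece cell at anchor (6, 7):
  offset (0,0) -> (6,7): empty -> OK
  offset (0,1) -> (6,8): out of bounds -> FAIL
  offset (0,2) -> (6,9): out of bounds -> FAIL
  offset (1,1) -> (7,8): out of bounds -> FAIL
All cells valid: no

Answer: no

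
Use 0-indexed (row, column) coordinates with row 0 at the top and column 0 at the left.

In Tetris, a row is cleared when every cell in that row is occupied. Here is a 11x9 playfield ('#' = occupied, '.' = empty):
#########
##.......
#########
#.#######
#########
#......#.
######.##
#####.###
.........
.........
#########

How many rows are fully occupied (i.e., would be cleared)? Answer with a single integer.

Answer: 4

Derivation:
Check each row:
  row 0: 0 empty cells -> FULL (clear)
  row 1: 7 empty cells -> not full
  row 2: 0 empty cells -> FULL (clear)
  row 3: 1 empty cell -> not full
  row 4: 0 empty cells -> FULL (clear)
  row 5: 7 empty cells -> not full
  row 6: 1 empty cell -> not full
  row 7: 1 empty cell -> not full
  row 8: 9 empty cells -> not full
  row 9: 9 empty cells -> not full
  row 10: 0 empty cells -> FULL (clear)
Total rows cleared: 4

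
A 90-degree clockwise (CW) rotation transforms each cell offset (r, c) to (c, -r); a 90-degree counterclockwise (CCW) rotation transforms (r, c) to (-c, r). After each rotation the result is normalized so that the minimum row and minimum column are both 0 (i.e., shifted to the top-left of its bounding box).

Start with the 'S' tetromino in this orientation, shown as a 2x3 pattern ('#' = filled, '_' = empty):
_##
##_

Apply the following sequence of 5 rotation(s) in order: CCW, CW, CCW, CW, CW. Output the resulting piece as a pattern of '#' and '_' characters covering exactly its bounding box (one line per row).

Answer: #_
##
_#

Derivation:
Start:
_##
##_
After rotation 1 (CCW):
#_
##
_#
After rotation 2 (CW):
_##
##_
After rotation 3 (CCW):
#_
##
_#
After rotation 4 (CW):
_##
##_
After rotation 5 (CW):
#_
##
_#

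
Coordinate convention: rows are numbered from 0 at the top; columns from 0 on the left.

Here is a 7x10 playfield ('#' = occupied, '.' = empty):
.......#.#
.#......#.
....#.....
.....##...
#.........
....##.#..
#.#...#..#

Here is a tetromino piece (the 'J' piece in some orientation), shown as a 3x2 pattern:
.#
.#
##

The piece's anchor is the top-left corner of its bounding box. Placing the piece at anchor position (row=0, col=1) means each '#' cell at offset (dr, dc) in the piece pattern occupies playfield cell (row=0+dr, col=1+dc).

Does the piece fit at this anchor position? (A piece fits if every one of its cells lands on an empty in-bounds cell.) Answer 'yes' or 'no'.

Check each piece cell at anchor (0, 1):
  offset (0,1) -> (0,2): empty -> OK
  offset (1,1) -> (1,2): empty -> OK
  offset (2,0) -> (2,1): empty -> OK
  offset (2,1) -> (2,2): empty -> OK
All cells valid: yes

Answer: yes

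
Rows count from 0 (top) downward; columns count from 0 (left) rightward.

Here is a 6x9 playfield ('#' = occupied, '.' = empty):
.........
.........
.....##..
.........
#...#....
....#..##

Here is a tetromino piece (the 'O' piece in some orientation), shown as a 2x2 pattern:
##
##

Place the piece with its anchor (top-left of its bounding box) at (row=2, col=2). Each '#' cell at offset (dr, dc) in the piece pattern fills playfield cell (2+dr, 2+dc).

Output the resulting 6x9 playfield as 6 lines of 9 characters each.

Fill (2+0,2+0) = (2,2)
Fill (2+0,2+1) = (2,3)
Fill (2+1,2+0) = (3,2)
Fill (2+1,2+1) = (3,3)

Answer: .........
.........
..##.##..
..##.....
#...#....
....#..##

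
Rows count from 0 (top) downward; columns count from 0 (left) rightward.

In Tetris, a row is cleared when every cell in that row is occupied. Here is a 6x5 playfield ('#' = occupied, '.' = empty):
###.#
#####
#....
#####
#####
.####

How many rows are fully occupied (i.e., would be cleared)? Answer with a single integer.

Answer: 3

Derivation:
Check each row:
  row 0: 1 empty cell -> not full
  row 1: 0 empty cells -> FULL (clear)
  row 2: 4 empty cells -> not full
  row 3: 0 empty cells -> FULL (clear)
  row 4: 0 empty cells -> FULL (clear)
  row 5: 1 empty cell -> not full
Total rows cleared: 3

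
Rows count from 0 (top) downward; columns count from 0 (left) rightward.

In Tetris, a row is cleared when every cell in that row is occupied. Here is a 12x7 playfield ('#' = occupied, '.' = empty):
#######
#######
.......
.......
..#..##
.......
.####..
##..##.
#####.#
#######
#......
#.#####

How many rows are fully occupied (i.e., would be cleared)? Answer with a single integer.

Check each row:
  row 0: 0 empty cells -> FULL (clear)
  row 1: 0 empty cells -> FULL (clear)
  row 2: 7 empty cells -> not full
  row 3: 7 empty cells -> not full
  row 4: 4 empty cells -> not full
  row 5: 7 empty cells -> not full
  row 6: 3 empty cells -> not full
  row 7: 3 empty cells -> not full
  row 8: 1 empty cell -> not full
  row 9: 0 empty cells -> FULL (clear)
  row 10: 6 empty cells -> not full
  row 11: 1 empty cell -> not full
Total rows cleared: 3

Answer: 3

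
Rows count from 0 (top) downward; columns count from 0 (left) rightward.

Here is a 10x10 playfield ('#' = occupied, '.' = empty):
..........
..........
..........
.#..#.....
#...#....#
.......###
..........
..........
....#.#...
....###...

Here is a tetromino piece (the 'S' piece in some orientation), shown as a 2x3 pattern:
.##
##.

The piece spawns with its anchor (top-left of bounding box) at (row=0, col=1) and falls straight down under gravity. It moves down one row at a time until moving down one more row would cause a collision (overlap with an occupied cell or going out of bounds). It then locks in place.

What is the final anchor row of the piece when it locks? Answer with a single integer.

Answer: 1

Derivation:
Spawn at (row=0, col=1). Try each row:
  row 0: fits
  row 1: fits
  row 2: blocked -> lock at row 1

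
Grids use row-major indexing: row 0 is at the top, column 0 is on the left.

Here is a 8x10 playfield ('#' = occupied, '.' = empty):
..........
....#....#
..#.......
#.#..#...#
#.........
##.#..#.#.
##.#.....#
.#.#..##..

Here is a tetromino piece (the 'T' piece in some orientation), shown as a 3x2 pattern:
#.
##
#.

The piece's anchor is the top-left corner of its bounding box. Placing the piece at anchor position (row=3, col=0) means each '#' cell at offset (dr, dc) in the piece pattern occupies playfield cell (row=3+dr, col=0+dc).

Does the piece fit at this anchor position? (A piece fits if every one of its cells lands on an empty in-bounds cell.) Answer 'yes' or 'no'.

Answer: no

Derivation:
Check each piece cell at anchor (3, 0):
  offset (0,0) -> (3,0): occupied ('#') -> FAIL
  offset (1,0) -> (4,0): occupied ('#') -> FAIL
  offset (1,1) -> (4,1): empty -> OK
  offset (2,0) -> (5,0): occupied ('#') -> FAIL
All cells valid: no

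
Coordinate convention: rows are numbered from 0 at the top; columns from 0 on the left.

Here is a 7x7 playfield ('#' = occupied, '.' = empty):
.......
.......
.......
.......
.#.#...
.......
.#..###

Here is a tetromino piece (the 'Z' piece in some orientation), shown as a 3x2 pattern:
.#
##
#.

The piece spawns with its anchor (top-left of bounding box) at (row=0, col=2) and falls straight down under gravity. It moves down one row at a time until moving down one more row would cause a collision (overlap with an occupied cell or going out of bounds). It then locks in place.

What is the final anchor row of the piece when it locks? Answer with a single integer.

Answer: 2

Derivation:
Spawn at (row=0, col=2). Try each row:
  row 0: fits
  row 1: fits
  row 2: fits
  row 3: blocked -> lock at row 2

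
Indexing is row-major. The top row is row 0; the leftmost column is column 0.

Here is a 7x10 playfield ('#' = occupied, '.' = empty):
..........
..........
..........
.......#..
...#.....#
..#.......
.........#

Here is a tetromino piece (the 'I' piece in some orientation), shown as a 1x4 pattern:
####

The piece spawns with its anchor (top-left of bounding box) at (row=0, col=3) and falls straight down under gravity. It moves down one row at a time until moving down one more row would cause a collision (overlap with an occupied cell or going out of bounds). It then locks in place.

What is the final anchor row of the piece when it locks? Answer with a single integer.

Spawn at (row=0, col=3). Try each row:
  row 0: fits
  row 1: fits
  row 2: fits
  row 3: fits
  row 4: blocked -> lock at row 3

Answer: 3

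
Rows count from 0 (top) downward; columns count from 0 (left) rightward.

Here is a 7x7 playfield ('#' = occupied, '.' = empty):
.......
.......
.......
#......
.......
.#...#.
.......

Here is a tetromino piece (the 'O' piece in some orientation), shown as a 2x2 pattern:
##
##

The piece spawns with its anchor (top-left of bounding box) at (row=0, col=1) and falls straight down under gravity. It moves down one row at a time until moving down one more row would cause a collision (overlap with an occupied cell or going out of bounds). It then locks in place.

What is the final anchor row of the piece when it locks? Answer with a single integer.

Answer: 3

Derivation:
Spawn at (row=0, col=1). Try each row:
  row 0: fits
  row 1: fits
  row 2: fits
  row 3: fits
  row 4: blocked -> lock at row 3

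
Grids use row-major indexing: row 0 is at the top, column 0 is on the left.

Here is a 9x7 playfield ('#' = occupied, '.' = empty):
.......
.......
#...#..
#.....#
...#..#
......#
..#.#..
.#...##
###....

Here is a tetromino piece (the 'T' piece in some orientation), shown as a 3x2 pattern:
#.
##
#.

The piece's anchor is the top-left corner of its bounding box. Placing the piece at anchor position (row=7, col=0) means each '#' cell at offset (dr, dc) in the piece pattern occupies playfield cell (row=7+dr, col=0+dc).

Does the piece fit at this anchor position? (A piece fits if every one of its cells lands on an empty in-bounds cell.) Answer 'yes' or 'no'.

Check each piece cell at anchor (7, 0):
  offset (0,0) -> (7,0): empty -> OK
  offset (1,0) -> (8,0): occupied ('#') -> FAIL
  offset (1,1) -> (8,1): occupied ('#') -> FAIL
  offset (2,0) -> (9,0): out of bounds -> FAIL
All cells valid: no

Answer: no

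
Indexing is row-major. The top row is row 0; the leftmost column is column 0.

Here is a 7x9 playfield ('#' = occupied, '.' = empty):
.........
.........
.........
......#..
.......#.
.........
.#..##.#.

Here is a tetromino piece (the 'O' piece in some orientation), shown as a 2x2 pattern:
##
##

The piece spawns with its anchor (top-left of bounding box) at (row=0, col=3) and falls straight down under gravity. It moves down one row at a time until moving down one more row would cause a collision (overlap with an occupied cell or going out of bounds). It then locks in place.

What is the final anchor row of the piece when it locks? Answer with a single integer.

Spawn at (row=0, col=3). Try each row:
  row 0: fits
  row 1: fits
  row 2: fits
  row 3: fits
  row 4: fits
  row 5: blocked -> lock at row 4

Answer: 4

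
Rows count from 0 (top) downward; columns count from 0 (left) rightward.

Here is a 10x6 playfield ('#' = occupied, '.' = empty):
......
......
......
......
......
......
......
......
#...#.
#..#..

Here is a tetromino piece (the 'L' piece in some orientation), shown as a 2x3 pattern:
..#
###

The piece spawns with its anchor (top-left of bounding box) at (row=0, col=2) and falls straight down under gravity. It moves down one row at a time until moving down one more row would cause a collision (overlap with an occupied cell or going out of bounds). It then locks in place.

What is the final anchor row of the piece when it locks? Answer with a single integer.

Answer: 6

Derivation:
Spawn at (row=0, col=2). Try each row:
  row 0: fits
  row 1: fits
  row 2: fits
  row 3: fits
  row 4: fits
  row 5: fits
  row 6: fits
  row 7: blocked -> lock at row 6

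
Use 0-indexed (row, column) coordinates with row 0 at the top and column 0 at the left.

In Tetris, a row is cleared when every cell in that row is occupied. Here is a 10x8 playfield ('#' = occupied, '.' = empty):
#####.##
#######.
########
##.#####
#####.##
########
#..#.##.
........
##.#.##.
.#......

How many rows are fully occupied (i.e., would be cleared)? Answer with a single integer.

Check each row:
  row 0: 1 empty cell -> not full
  row 1: 1 empty cell -> not full
  row 2: 0 empty cells -> FULL (clear)
  row 3: 1 empty cell -> not full
  row 4: 1 empty cell -> not full
  row 5: 0 empty cells -> FULL (clear)
  row 6: 4 empty cells -> not full
  row 7: 8 empty cells -> not full
  row 8: 3 empty cells -> not full
  row 9: 7 empty cells -> not full
Total rows cleared: 2

Answer: 2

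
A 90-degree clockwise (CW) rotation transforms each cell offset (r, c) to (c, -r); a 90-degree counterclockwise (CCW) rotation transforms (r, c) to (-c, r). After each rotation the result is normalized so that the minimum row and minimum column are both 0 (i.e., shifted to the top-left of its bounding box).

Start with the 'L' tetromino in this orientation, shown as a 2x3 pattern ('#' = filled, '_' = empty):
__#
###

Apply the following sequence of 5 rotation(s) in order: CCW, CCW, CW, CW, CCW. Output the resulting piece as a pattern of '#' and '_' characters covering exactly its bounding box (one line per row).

Start:
__#
###
After rotation 1 (CCW):
##
_#
_#
After rotation 2 (CCW):
###
#__
After rotation 3 (CW):
##
_#
_#
After rotation 4 (CW):
__#
###
After rotation 5 (CCW):
##
_#
_#

Answer: ##
_#
_#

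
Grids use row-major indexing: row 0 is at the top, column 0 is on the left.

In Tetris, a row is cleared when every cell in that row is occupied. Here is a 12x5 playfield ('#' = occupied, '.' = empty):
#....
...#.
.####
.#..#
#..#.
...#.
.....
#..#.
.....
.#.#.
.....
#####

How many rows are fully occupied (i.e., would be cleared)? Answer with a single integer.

Check each row:
  row 0: 4 empty cells -> not full
  row 1: 4 empty cells -> not full
  row 2: 1 empty cell -> not full
  row 3: 3 empty cells -> not full
  row 4: 3 empty cells -> not full
  row 5: 4 empty cells -> not full
  row 6: 5 empty cells -> not full
  row 7: 3 empty cells -> not full
  row 8: 5 empty cells -> not full
  row 9: 3 empty cells -> not full
  row 10: 5 empty cells -> not full
  row 11: 0 empty cells -> FULL (clear)
Total rows cleared: 1

Answer: 1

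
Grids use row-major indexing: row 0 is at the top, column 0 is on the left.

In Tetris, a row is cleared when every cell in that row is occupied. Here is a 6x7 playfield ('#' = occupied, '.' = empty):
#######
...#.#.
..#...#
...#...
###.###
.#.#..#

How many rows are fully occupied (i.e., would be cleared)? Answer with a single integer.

Answer: 1

Derivation:
Check each row:
  row 0: 0 empty cells -> FULL (clear)
  row 1: 5 empty cells -> not full
  row 2: 5 empty cells -> not full
  row 3: 6 empty cells -> not full
  row 4: 1 empty cell -> not full
  row 5: 4 empty cells -> not full
Total rows cleared: 1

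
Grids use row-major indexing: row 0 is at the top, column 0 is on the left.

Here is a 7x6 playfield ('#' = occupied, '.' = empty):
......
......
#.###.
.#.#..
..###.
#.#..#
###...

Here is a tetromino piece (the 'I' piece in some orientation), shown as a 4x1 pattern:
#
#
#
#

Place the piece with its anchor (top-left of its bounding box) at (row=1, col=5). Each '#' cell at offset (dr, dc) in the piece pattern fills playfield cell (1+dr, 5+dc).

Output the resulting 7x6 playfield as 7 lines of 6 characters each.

Answer: ......
.....#
#.####
.#.#.#
..####
#.#..#
###...

Derivation:
Fill (1+0,5+0) = (1,5)
Fill (1+1,5+0) = (2,5)
Fill (1+2,5+0) = (3,5)
Fill (1+3,5+0) = (4,5)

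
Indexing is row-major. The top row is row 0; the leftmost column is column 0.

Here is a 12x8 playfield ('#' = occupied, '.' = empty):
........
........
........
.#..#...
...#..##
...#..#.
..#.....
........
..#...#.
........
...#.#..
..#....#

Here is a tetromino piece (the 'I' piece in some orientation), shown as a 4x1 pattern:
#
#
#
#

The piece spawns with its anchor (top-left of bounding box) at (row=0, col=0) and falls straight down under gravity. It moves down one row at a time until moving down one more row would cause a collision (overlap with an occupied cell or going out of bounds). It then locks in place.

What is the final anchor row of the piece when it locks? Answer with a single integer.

Answer: 8

Derivation:
Spawn at (row=0, col=0). Try each row:
  row 0: fits
  row 1: fits
  row 2: fits
  row 3: fits
  row 4: fits
  row 5: fits
  row 6: fits
  row 7: fits
  row 8: fits
  row 9: blocked -> lock at row 8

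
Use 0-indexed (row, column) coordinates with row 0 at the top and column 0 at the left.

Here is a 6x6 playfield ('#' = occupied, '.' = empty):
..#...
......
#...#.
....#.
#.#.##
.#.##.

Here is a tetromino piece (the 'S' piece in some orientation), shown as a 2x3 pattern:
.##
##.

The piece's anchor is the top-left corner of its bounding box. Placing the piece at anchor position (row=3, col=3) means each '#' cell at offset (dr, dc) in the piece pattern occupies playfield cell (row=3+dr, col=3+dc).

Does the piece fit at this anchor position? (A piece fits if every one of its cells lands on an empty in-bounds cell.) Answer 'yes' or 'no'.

Check each piece cell at anchor (3, 3):
  offset (0,1) -> (3,4): occupied ('#') -> FAIL
  offset (0,2) -> (3,5): empty -> OK
  offset (1,0) -> (4,3): empty -> OK
  offset (1,1) -> (4,4): occupied ('#') -> FAIL
All cells valid: no

Answer: no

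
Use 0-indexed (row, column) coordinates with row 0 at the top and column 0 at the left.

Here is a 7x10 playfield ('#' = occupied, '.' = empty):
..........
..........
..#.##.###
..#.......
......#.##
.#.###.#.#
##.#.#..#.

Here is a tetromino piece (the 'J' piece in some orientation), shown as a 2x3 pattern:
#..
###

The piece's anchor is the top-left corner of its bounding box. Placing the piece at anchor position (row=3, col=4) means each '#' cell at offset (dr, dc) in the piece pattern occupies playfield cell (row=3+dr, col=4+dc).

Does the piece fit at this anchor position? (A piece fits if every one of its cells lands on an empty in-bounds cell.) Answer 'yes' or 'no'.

Check each piece cell at anchor (3, 4):
  offset (0,0) -> (3,4): empty -> OK
  offset (1,0) -> (4,4): empty -> OK
  offset (1,1) -> (4,5): empty -> OK
  offset (1,2) -> (4,6): occupied ('#') -> FAIL
All cells valid: no

Answer: no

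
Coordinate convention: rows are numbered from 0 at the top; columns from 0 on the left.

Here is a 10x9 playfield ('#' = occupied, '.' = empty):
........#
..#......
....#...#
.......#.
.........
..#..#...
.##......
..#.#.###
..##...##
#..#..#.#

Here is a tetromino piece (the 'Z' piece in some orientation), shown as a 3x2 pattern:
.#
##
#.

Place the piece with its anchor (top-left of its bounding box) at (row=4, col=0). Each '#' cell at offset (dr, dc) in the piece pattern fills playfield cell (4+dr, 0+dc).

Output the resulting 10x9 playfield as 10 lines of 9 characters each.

Answer: ........#
..#......
....#...#
.......#.
.#.......
###..#...
###......
..#.#.###
..##...##
#..#..#.#

Derivation:
Fill (4+0,0+1) = (4,1)
Fill (4+1,0+0) = (5,0)
Fill (4+1,0+1) = (5,1)
Fill (4+2,0+0) = (6,0)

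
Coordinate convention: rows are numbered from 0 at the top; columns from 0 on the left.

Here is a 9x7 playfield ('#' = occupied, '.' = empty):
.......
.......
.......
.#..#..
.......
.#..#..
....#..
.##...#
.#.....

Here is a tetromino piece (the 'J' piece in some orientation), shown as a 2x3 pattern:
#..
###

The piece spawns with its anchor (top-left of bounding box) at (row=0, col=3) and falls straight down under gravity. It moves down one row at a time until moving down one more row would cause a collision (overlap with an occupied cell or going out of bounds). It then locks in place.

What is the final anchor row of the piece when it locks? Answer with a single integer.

Answer: 1

Derivation:
Spawn at (row=0, col=3). Try each row:
  row 0: fits
  row 1: fits
  row 2: blocked -> lock at row 1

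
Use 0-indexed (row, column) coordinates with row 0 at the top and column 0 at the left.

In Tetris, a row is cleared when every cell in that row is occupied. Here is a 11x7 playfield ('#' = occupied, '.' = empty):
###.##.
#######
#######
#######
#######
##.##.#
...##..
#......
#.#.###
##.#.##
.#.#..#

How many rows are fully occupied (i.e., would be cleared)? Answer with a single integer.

Answer: 4

Derivation:
Check each row:
  row 0: 2 empty cells -> not full
  row 1: 0 empty cells -> FULL (clear)
  row 2: 0 empty cells -> FULL (clear)
  row 3: 0 empty cells -> FULL (clear)
  row 4: 0 empty cells -> FULL (clear)
  row 5: 2 empty cells -> not full
  row 6: 5 empty cells -> not full
  row 7: 6 empty cells -> not full
  row 8: 2 empty cells -> not full
  row 9: 2 empty cells -> not full
  row 10: 4 empty cells -> not full
Total rows cleared: 4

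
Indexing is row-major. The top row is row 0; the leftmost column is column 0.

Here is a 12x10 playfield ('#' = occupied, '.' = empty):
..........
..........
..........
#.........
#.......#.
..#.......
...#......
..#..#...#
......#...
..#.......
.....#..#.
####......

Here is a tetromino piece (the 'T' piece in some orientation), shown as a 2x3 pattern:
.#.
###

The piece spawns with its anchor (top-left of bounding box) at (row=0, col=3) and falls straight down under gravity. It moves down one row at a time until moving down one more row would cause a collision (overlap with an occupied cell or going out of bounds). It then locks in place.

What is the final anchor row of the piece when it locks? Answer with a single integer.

Spawn at (row=0, col=3). Try each row:
  row 0: fits
  row 1: fits
  row 2: fits
  row 3: fits
  row 4: fits
  row 5: blocked -> lock at row 4

Answer: 4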